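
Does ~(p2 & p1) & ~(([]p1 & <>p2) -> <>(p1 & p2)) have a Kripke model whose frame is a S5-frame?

1. ~(p2 & p1) & ~(([]p1 & <>p2) -> <>(p1 & p2)), u
2. ~(p2 & p1), u
3. ~(([]p1 & <>p2) -> <>(p1 & p2)), u
4. []p1 & <>p2, u
5. ~<>(p1 & p2), u
6. []p1, u
7. <>p2, u
8. ~(p1 & p2), u
9. p1, u
10. ~p2, u
11. p2, v
12. ~(p1 & p2), v
13. p1, v
14. ~p2, v
Accessibility: uRu, uRv, vRu, vRv
Branch closes: p2 and ~p2 both at v.
(One branch shown.) All branches close.

No, unsatisfiable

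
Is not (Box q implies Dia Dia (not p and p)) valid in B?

Tableau for the negation Box q implies Dia Dia (not p and p):
1. Box q implies Dia Dia (not p and p), w0
2. not Box q, w0
3. not q, w1
Accessibility: w0Rw0, w0Rw1, w1Rw0, w1Rw1
The negation has an open branch (countermodel exists).

No, not valid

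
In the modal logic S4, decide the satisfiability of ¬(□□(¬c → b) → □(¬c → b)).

No, unsatisfiable

1. ¬(□□(¬c → b) → □(¬c → b)), w0
2. □□(¬c → b), w0
3. ¬□(¬c → b), w0
4. □(¬c → b), w0
5. ¬c → b, w0
6. b, w0
7. ¬(¬c → b), w1
8. ¬c, w1
9. ¬b, w1
10. □(¬c → b), w1
11. ¬c → b, w1
12. b, w1
Accessibility: w0Rw0, w0Rw1, w1Rw1
Branch closes: b and ¬b both at w1.
(One branch shown.) All branches close.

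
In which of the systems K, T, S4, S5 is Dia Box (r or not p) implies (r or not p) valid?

S4-tableau for the negation not (Dia Box (r or not p) implies (r or not p)):
1. not (Dia Box (r or not p) implies (r or not p)), 0
2. Dia Box (r or not p), 0
3. not (r or not p), 0
4. not r, 0
5. p, 0
6. Box (r or not p), 1
7. r or not p, 1
8. not p, 1
Accessibility: 0R0, 0R1, 1R1
Complete open branch: countermodel on an S4-frame, so not valid in S4, nor in K, T (the same frame is also a K-frame and a T-frame).
S5-tableau for the negation not (Dia Box (r or not p) implies (r or not p)):
1. not (Dia Box (r or not p) implies (r or not p)), 0
2. Dia Box (r or not p), 0
3. not (r or not p), 0
4. not r, 0
5. p, 0
6. Box (r or not p), 1
7. r or not p, 0
8. r or not p, 1
9. not p, 0
Accessibility: 0R0, 0R1, 1R0, 1R1
Branch closes: p and not p both at 0.
Every branch closes (one shown): valid in S5.

S5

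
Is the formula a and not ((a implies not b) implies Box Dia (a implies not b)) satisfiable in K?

1. a and not ((a implies not b) implies Box Dia (a implies not b)), u
2. a, u
3. not ((a implies not b) implies Box Dia (a implies not b)), u
4. a implies not b, u
5. not Box Dia (a implies not b), u
6. not b, u
7. not Dia (a implies not b), v
Accessibility: uRv

Yes, satisfiable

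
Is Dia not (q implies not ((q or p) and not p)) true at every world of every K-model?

Tableau for the negation not Dia not (q implies not ((q or p) and not p)):
1. not Dia not (q implies not ((q or p) and not p)), u
The negation has an open branch (countermodel exists).

No, not valid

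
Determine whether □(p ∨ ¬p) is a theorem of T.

Tableau for the negation ¬□(p ∨ ¬p):
1. ¬□(p ∨ ¬p), 0
2. ¬(p ∨ ¬p), 1
3. ¬p, 1
4. p, 1
Accessibility: 0R0, 0R1, 1R1
Branch closes: p and ¬p both at 1.
Every branch of the negation's tableau closes; the branch above is one of them.

Valid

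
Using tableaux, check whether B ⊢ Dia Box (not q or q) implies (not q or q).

Valid

Tableau for the negation not (Dia Box (not q or q) implies (not q or q)):
1. not (Dia Box (not q or q) implies (not q or q)), u
2. Dia Box (not q or q), u
3. not (not q or q), u
4. q, u
5. not q, u
Accessibility: uRu
Branch closes: q and not q both at u.
Every branch of the negation's tableau closes; the branch above is one of them.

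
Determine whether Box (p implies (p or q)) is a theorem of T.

Tableau for the negation not Box (p implies (p or q)):
1. not Box (p implies (p or q)), u
2. not (p implies (p or q)), v   [neg-Box-rule on 1: fresh world v, uRv]
3. p, v   [neg-implies-rule on 2]
4. not (p or q), v   [neg-implies-rule on 2]
5. not p, v   [neg-or-rule on 4]
6. not q, v   [neg-or-rule on 4]
Accessibility: uRu, uRv, vRv
Branch closes: p and not p both at v.
Every branch of the negation's tableau closes; the branch above is one of them.

Valid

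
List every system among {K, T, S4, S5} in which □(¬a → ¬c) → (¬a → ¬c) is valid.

T-tableau for the negation ¬(□(¬a → ¬c) → (¬a → ¬c)):
1. ¬(□(¬a → ¬c) → (¬a → ¬c)), u
2. □(¬a → ¬c), u
3. ¬(¬a → ¬c), u
4. ¬a, u
5. c, u
6. ¬a → ¬c, u
7. ¬c, u
Accessibility: uRu
Branch closes: c and ¬c both at u.
Every branch closes (one shown): valid in T, hence also in S4, S5 (every theorem of T is a theorem of S4 and S5).
K-tableau for the negation ¬(□(¬a → ¬c) → (¬a → ¬c)):
1. ¬(□(¬a → ¬c) → (¬a → ¬c)), u
2. □(¬a → ¬c), u
3. ¬(¬a → ¬c), u
4. ¬a, u
5. c, u
Complete open branch: countermodel on a K-frame, so not valid in K.

T, S4, S5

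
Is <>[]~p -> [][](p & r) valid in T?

Not valid

Tableau for the negation ~(<>[]~p -> [][](p & r)):
1. ~(<>[]~p -> [][](p & r)), u
2. <>[]~p, u   [~->-rule on 1]
3. ~[][](p & r), u   [~->-rule on 1]
4. []~p, v   [<>-rule on 2: fresh world v, uRv]
5. ~p, v   [[]-rule on 4 via vRv]
6. ~[](p & r), w   [~[]-rule on 3: fresh world w, uRw]
7. ~(p & r), x   [~[]-rule on 6: fresh world x, wRx]
8. ~r, x   [~&-rule on 7 (branches; this branch)]
Accessibility: uRu, uRv, uRw, vRv, wRw, wRx, xRx
The negation has an open branch (countermodel exists).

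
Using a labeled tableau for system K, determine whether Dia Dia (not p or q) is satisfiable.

Satisfiable (open branch found)

1. Dia Dia (not p or q), w0
2. Dia (not p or q), w1
3. not p or q, w2
4. q, w2
Accessibility: w0Rw1, w1Rw2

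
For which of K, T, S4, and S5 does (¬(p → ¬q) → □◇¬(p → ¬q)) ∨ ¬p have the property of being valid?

S5-tableau for the negation ¬((¬(p → ¬q) → □◇¬(p → ¬q)) ∨ ¬p):
1. ¬((¬(p → ¬q) → □◇¬(p → ¬q)) ∨ ¬p), 0
2. ¬(¬(p → ¬q) → □◇¬(p → ¬q)), 0
3. p, 0
4. ¬(p → ¬q), 0
5. ¬□◇¬(p → ¬q), 0
6. q, 0
7. ¬◇¬(p → ¬q), 1
8. p → ¬q, 0
9. p → ¬q, 1
10. ¬q, 0
Accessibility: 0R0, 0R1, 1R0, 1R1
Branch closes: q and ¬q both at 0.
Every branch closes (one shown): valid in S5.
S4-tableau for the negation ¬((¬(p → ¬q) → □◇¬(p → ¬q)) ∨ ¬p):
1. ¬((¬(p → ¬q) → □◇¬(p → ¬q)) ∨ ¬p), 0
2. ¬(¬(p → ¬q) → □◇¬(p → ¬q)), 0
3. p, 0
4. ¬(p → ¬q), 0
5. ¬□◇¬(p → ¬q), 0
6. q, 0
7. ¬◇¬(p → ¬q), 1
8. p → ¬q, 1
9. ¬q, 1
Accessibility: 0R0, 0R1, 1R1
Complete open branch: countermodel on an S4-frame, so not valid in S4, nor in K, T (the same frame is also a K-frame and a T-frame).

S5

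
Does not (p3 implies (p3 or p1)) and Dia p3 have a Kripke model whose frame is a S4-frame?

1. not (p3 implies (p3 or p1)) and Dia p3, u
2. not (p3 implies (p3 or p1)), u   [and-rule on 1]
3. Dia p3, u   [and-rule on 1]
4. p3, u   [neg-implies-rule on 2]
5. not (p3 or p1), u   [neg-implies-rule on 2]
6. not p3, u   [neg-or-rule on 5]
7. not p1, u   [neg-or-rule on 5]
Accessibility: uRu
Branch closes: p3 and not p3 both at u.
Every branch closes; the branch above is one of them.

No, unsatisfiable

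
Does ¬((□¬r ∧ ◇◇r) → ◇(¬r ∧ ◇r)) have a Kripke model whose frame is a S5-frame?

1. ¬((□¬r ∧ ◇◇r) → ◇(¬r ∧ ◇r)), w0
2. □¬r ∧ ◇◇r, w0
3. ¬◇(¬r ∧ ◇r), w0
4. □¬r, w0
5. ◇◇r, w0
6. ¬(¬r ∧ ◇r), w0
7. ¬r, w0
8. ¬◇r, w0
9. ◇r, w1
10. ¬(¬r ∧ ◇r), w1
11. ¬r, w1
12. ¬◇r, w1
13. r, w2
14. ¬(¬r ∧ ◇r), w2
15. ¬r, w2
Accessibility: w0Rw0, w0Rw1, w0Rw2, w1Rw0, w1Rw1, w1Rw2, w2Rw0, w2Rw1, w2Rw2
Branch closes: r and ¬r both at w2.
Every branch closes; the branch above is one of them.

Unsatisfiable (every branch closes)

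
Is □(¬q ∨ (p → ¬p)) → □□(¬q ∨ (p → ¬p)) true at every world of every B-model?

Invalid (countermodel exists)

Tableau for the negation ¬(□(¬q ∨ (p → ¬p)) → □□(¬q ∨ (p → ¬p))):
1. ¬(□(¬q ∨ (p → ¬p)) → □□(¬q ∨ (p → ¬p))), 0
2. □(¬q ∨ (p → ¬p)), 0
3. ¬□□(¬q ∨ (p → ¬p)), 0
4. ¬q ∨ (p → ¬p), 0
5. p → ¬p, 0
6. ¬p, 0
7. ¬□(¬q ∨ (p → ¬p)), 1
8. ¬q ∨ (p → ¬p), 1
9. p → ¬p, 1
10. ¬p, 1
11. ¬(¬q ∨ (p → ¬p)), 2
12. q, 2
13. ¬(p → ¬p), 2
14. p, 2
Accessibility: 0R0, 0R1, 1R0, 1R1, 1R2, 2R1, 2R2
The negation has an open branch (countermodel exists).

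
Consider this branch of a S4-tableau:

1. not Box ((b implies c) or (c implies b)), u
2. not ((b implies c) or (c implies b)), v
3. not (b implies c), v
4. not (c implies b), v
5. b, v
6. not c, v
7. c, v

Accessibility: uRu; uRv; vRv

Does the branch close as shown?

Both c and not c appear at v.

Yes, closed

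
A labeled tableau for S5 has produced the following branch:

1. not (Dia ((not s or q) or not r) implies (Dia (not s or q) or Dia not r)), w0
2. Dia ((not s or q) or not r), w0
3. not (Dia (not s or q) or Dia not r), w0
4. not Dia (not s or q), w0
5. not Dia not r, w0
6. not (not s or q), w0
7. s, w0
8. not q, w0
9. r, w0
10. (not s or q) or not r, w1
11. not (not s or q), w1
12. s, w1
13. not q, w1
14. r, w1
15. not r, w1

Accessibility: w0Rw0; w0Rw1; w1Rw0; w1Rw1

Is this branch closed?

Both r and not r appear at w1.

Closed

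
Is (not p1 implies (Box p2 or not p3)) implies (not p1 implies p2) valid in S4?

No, not valid

Tableau for the negation not ((not p1 implies (Box p2 or not p3)) implies (not p1 implies p2)):
1. not ((not p1 implies (Box p2 or not p3)) implies (not p1 implies p2)), w0
2. not p1 implies (Box p2 or not p3), w0   [neg-implies-rule on 1]
3. not (not p1 implies p2), w0   [neg-implies-rule on 1]
4. not p1, w0   [neg-implies-rule on 3]
5. not p2, w0   [neg-implies-rule on 3]
6. Box p2 or not p3, w0   [implies-rule on 2 (branches; this branch)]
7. not p3, w0   [or-rule on 6 (branches; this branch)]
Accessibility: w0Rw0
The negation has an open branch (countermodel exists).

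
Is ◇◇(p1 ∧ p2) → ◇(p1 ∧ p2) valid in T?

Not valid

Tableau for the negation ¬(◇◇(p1 ∧ p2) → ◇(p1 ∧ p2)):
1. ¬(◇◇(p1 ∧ p2) → ◇(p1 ∧ p2)), 0
2. ◇◇(p1 ∧ p2), 0   [¬→-rule on 1]
3. ¬◇(p1 ∧ p2), 0   [¬→-rule on 1]
4. ¬(p1 ∧ p2), 0   [¬◇-rule on 3 via 0R0]
5. ¬p2, 0   [¬∧-rule on 4 (branches; this branch)]
6. ◇(p1 ∧ p2), 1   [◇-rule on 2: fresh world 1, 0R1]
7. ¬(p1 ∧ p2), 1   [¬◇-rule on 3 via 0R1]
8. ¬p2, 1   [¬∧-rule on 7 (branches; this branch)]
9. p1 ∧ p2, 2   [◇-rule on 6: fresh world 2, 1R2]
10. p1, 2   [∧-rule on 9]
11. p2, 2   [∧-rule on 9]
Accessibility: 0R0, 0R1, 1R1, 1R2, 2R2
The negation has an open branch (countermodel exists).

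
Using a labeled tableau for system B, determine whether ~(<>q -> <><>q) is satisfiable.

Unsatisfiable

1. ~(<>q -> <><>q), 0
2. <>q, 0
3. ~<><>q, 0
4. ~<>q, 0
5. ~q, 0
6. q, 1
7. ~<>q, 1
8. ~q, 1
Accessibility: 0R0, 0R1, 1R0, 1R1
Branch closes: q and ~q both at 1.
Every branch closes; the branch above is one of them.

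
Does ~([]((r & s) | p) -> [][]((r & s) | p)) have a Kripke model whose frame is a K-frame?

1. ~([]((r & s) | p) -> [][]((r & s) | p)), 0
2. []((r & s) | p), 0
3. ~[][]((r & s) | p), 0
4. ~[]((r & s) | p), 1
5. (r & s) | p, 1
6. p, 1
7. ~((r & s) | p), 2
8. ~(r & s), 2
9. ~p, 2
10. ~s, 2
Accessibility: 0R1, 1R2

Satisfiable (open branch found)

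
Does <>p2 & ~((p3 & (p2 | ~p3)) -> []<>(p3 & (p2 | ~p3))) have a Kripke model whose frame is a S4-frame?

1. <>p2 & ~((p3 & (p2 | ~p3)) -> []<>(p3 & (p2 | ~p3))), w0
2. <>p2, w0   [&-rule on 1]
3. ~((p3 & (p2 | ~p3)) -> []<>(p3 & (p2 | ~p3))), w0   [&-rule on 1]
4. p3 & (p2 | ~p3), w0   [~->-rule on 3]
5. ~[]<>(p3 & (p2 | ~p3)), w0   [~->-rule on 3]
6. p3, w0   [&-rule on 4]
7. p2 | ~p3, w0   [&-rule on 4]
8. p2, w0   [|-rule on 7 (branches; this branch)]
9. p2, w1   [<>-rule on 2: fresh world w1, w0Rw1]
10. ~<>(p3 & (p2 | ~p3)), w2   [~[]-rule on 5: fresh world w2, w0Rw2]
11. ~(p3 & (p2 | ~p3)), w2   [~<>-rule on 10 via w2Rw2]
12. ~(p2 | ~p3), w2   [~&-rule on 11 (branches; this branch)]
13. ~p2, w2   [~|-rule on 12]
14. p3, w2   [~|-rule on 12]
Accessibility: w0Rw0, w0Rw1, w0Rw2, w1Rw1, w2Rw2

Yes, satisfiable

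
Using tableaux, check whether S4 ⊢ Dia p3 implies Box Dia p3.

Tableau for the negation not (Dia p3 implies Box Dia p3):
1. not (Dia p3 implies Box Dia p3), w0
2. Dia p3, w0
3. not Box Dia p3, w0
4. p3, w1
5. not Dia p3, w2
6. not p3, w2
Accessibility: w0Rw0, w0Rw1, w0Rw2, w1Rw1, w2Rw2
The negation has an open branch (countermodel exists).

No, not valid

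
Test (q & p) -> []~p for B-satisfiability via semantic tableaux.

Satisfiable (open branch found)

1. (q & p) -> []~p, u
2. []~p, u
3. ~p, u
Accessibility: uRu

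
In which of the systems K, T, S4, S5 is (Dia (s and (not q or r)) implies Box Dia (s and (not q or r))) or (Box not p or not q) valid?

S4-tableau for the negation not ((Dia (s and (not q or r)) implies Box Dia (s and (not q or r))) or (Box not p or not q)):
1. not ((Dia (s and (not q or r)) implies Box Dia (s and (not q or r))) or (Box not p or not q)), u
2. not (Dia (s and (not q or r)) implies Box Dia (s and (not q or r))), u
3. not (Box not p or not q), u
4. Dia (s and (not q or r)), u
5. not Box Dia (s and (not q or r)), u
6. not Box not p, u
7. q, u
8. s and (not q or r), v
9. s, v
10. not q or r, v
11. r, v
12. not Dia (s and (not q or r)), w
13. not (s and (not q or r)), w
14. not (not q or r), w
15. q, w
16. not r, w
17. p, x
Accessibility: uRu, uRv, uRw, uRx, vRv, wRw, xRx
Complete open branch: countermodel on an S4-frame, so not valid in S4, nor in K, T (the same frame is also a K-frame and a T-frame).
S5-tableau for the negation not ((Dia (s and (not q or r)) implies Box Dia (s and (not q or r))) or (Box not p or not q)):
1. not ((Dia (s and (not q or r)) implies Box Dia (s and (not q or r))) or (Box not p or not q)), u
2. not (Dia (s and (not q or r)) implies Box Dia (s and (not q or r))), u
3. not (Box not p or not q), u
4. Dia (s and (not q or r)), u
5. not Box Dia (s and (not q or r)), u
6. not Box not p, u
7. q, u
8. s and (not q or r), v
9. s, v
10. not q or r, v
11. r, v
12. not Dia (s and (not q or r)), w
13. not (s and (not q or r)), u
14. not (s and (not q or r)), v
15. not (s and (not q or r)), w
16. not (not q or r), u
17. not r, u
18. not (not q or r), v
19. q, v
20. not r, v
Accessibility: uRu, uRv, uRw, vRu, vRv, vRw, wRu, wRv, wRw
Branch closes: r and not r both at v.
Every branch closes (one shown): valid in S5.

S5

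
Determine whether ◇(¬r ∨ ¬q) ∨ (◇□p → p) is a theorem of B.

Tableau for the negation ¬(◇(¬r ∨ ¬q) ∨ (◇□p → p)):
1. ¬(◇(¬r ∨ ¬q) ∨ (◇□p → p)), u
2. ¬◇(¬r ∨ ¬q), u
3. ¬(◇□p → p), u
4. ◇□p, u
5. ¬p, u
6. ¬(¬r ∨ ¬q), u
7. r, u
8. q, u
9. □p, v
10. ¬(¬r ∨ ¬q), v
11. r, v
12. q, v
13. p, u
Accessibility: uRu, uRv, vRu, vRv
Branch closes: p and ¬p both at u.
Every branch of the negation's tableau closes; the branch above is one of them.

Valid in B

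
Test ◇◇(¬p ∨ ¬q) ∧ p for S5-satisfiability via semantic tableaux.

1. ◇◇(¬p ∨ ¬q) ∧ p, u
2. ◇◇(¬p ∨ ¬q), u   [∧-rule on 1]
3. p, u   [∧-rule on 1]
4. ◇(¬p ∨ ¬q), v   [◇-rule on 2: fresh world v, uRv]
5. ¬p ∨ ¬q, w   [◇-rule on 4: fresh world w, vRw]
6. ¬q, w   [∨-rule on 5 (branches; this branch)]
Accessibility: uRu, uRv, uRw, vRu, vRv, vRw, wRu, wRv, wRw

Yes, satisfiable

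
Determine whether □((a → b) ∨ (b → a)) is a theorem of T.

Tableau for the negation ¬□((a → b) ∨ (b → a)):
1. ¬□((a → b) ∨ (b → a)), u
2. ¬((a → b) ∨ (b → a)), v   [¬□-rule on 1: fresh world v, uRv]
3. ¬(a → b), v   [¬∨-rule on 2]
4. ¬(b → a), v   [¬∨-rule on 2]
5. a, v   [¬→-rule on 3]
6. ¬b, v   [¬→-rule on 3]
7. b, v   [¬→-rule on 4]
8. ¬a, v   [¬→-rule on 4]
Accessibility: uRu, uRv, vRv
Branch closes: b and ¬b both at v.
Every branch of the negation's tableau closes; the branch above is one of them.

Yes, valid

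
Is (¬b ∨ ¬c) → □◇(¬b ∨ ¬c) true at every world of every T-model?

Invalid (countermodel exists)

Tableau for the negation ¬((¬b ∨ ¬c) → □◇(¬b ∨ ¬c)):
1. ¬((¬b ∨ ¬c) → □◇(¬b ∨ ¬c)), u
2. ¬b ∨ ¬c, u
3. ¬□◇(¬b ∨ ¬c), u
4. ¬c, u
5. ¬◇(¬b ∨ ¬c), v
6. ¬(¬b ∨ ¬c), v
7. b, v
8. c, v
Accessibility: uRu, uRv, vRv
The negation has an open branch (countermodel exists).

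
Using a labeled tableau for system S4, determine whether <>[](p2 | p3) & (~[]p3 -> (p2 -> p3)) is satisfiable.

1. <>[](p2 | p3) & (~[]p3 -> (p2 -> p3)), u
2. <>[](p2 | p3), u
3. ~[]p3 -> (p2 -> p3), u
4. p2 -> p3, u
5. p3, u
6. [](p2 | p3), v
7. p2 | p3, v
8. p3, v
Accessibility: uRu, uRv, vRv

Satisfiable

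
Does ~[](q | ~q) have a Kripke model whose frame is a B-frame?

No, unsatisfiable

1. ~[](q | ~q), u
2. ~(q | ~q), v
3. ~q, v
4. q, v
Accessibility: uRu, uRv, vRu, vRv
Branch closes: q and ~q both at v.
Every branch closes; the branch above is one of them.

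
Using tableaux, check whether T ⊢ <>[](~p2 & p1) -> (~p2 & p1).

Tableau for the negation ~(<>[](~p2 & p1) -> (~p2 & p1)):
1. ~(<>[](~p2 & p1) -> (~p2 & p1)), w0
2. <>[](~p2 & p1), w0   [~->-rule on 1]
3. ~(~p2 & p1), w0   [~->-rule on 1]
4. ~p1, w0   [~&-rule on 3 (branches; this branch)]
5. [](~p2 & p1), w1   [<>-rule on 2: fresh world w1, w0Rw1]
6. ~p2 & p1, w1   [[]-rule on 5 via w1Rw1]
7. ~p2, w1   [&-rule on 6]
8. p1, w1   [&-rule on 6]
Accessibility: w0Rw0, w0Rw1, w1Rw1
The negation has an open branch (countermodel exists).

Invalid (countermodel exists)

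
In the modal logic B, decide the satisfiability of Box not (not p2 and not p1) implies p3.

1. Box not (not p2 and not p1) implies p3, w0
2. p3, w0
Accessibility: w0Rw0

Satisfiable (open branch found)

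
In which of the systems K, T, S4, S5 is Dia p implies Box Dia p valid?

S5-tableau for the negation not (Dia p implies Box Dia p):
1. not (Dia p implies Box Dia p), w0
2. Dia p, w0
3. not Box Dia p, w0
4. p, w1
5. not Dia p, w2
6. not p, w0
7. not p, w1
Accessibility: w0Rw0, w0Rw1, w0Rw2, w1Rw0, w1Rw1, w1Rw2, w2Rw0, w2Rw1, w2Rw2
Branch closes: p and not p both at w1.
Every branch closes (one shown): valid in S5.
S4-tableau for the negation not (Dia p implies Box Dia p):
1. not (Dia p implies Box Dia p), w0
2. Dia p, w0
3. not Box Dia p, w0
4. p, w1
5. not Dia p, w2
6. not p, w2
Accessibility: w0Rw0, w0Rw1, w0Rw2, w1Rw1, w2Rw2
Complete open branch: countermodel on an S4-frame, so not valid in S4, nor in K, T (the same frame is also a K-frame and a T-frame).

S5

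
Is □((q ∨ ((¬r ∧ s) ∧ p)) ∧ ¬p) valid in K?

Tableau for the negation ¬□((q ∨ ((¬r ∧ s) ∧ p)) ∧ ¬p):
1. ¬□((q ∨ ((¬r ∧ s) ∧ p)) ∧ ¬p), w0
2. ¬((q ∨ ((¬r ∧ s) ∧ p)) ∧ ¬p), w1
3. p, w1
Accessibility: w0Rw1
The negation has an open branch (countermodel exists).

Invalid (countermodel exists)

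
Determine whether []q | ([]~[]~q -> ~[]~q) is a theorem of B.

Tableau for the negation ~([]q | ([]~[]~q -> ~[]~q)):
1. ~([]q | ([]~[]~q -> ~[]~q)), w0
2. ~[]q, w0
3. ~([]~[]~q -> ~[]~q), w0
4. []~[]~q, w0
5. []~q, w0
6. ~[]~q, w0
7. ~q, w0
8. ~q, w1
9. ~[]~q, w1
10. q, w2
11. ~[]~q, w2
12. ~q, w2
Accessibility: w0Rw0, w0Rw1, w0Rw2, w1Rw0, w1Rw1, w2Rw0, w2Rw2
Branch closes: q and ~q both at w2.
Every branch of the negation's tableau closes; the branch above is one of them.

Valid in B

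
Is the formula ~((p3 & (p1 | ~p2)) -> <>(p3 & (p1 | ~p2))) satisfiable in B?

1. ~((p3 & (p1 | ~p2)) -> <>(p3 & (p1 | ~p2))), u
2. p3 & (p1 | ~p2), u
3. ~<>(p3 & (p1 | ~p2)), u
4. p3, u
5. p1 | ~p2, u
6. ~(p3 & (p1 | ~p2)), u
7. ~p2, u
8. ~(p1 | ~p2), u
9. ~p1, u
10. p2, u
Accessibility: uRu
Branch closes: p2 and ~p2 both at u.
Every branch closes; the branch above is one of them.

Unsatisfiable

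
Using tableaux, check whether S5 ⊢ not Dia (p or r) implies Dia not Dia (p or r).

Yes, valid

Tableau for the negation not (not Dia (p or r) implies Dia not Dia (p or r)):
1. not (not Dia (p or r) implies Dia not Dia (p or r)), w0
2. not Dia (p or r), w0
3. not Dia not Dia (p or r), w0
4. not (p or r), w0
5. not p, w0
6. not r, w0
7. Dia (p or r), w0
8. p or r, w1
9. not (p or r), w1
10. not p, w1
11. not r, w1
12. Dia (p or r), w1
13. r, w1
Accessibility: w0Rw0, w0Rw1, w1Rw0, w1Rw1
Branch closes: r and not r both at w1.
Every branch of the negation's tableau closes; the branch above is one of them.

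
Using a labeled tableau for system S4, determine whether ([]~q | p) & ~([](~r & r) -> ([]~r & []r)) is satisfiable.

No, unsatisfiable

1. ([]~q | p) & ~([](~r & r) -> ([]~r & []r)), 0
2. []~q | p, 0
3. ~([](~r & r) -> ([]~r & []r)), 0
4. [](~r & r), 0
5. ~([]~r & []r), 0
6. ~r & r, 0
7. ~r, 0
8. r, 0
Accessibility: 0R0
Branch closes: r and ~r both at 0.
(One branch shown.) All branches close.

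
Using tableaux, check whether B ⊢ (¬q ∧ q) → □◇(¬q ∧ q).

Valid

Tableau for the negation ¬((¬q ∧ q) → □◇(¬q ∧ q)):
1. ¬((¬q ∧ q) → □◇(¬q ∧ q)), w0
2. ¬q ∧ q, w0
3. ¬□◇(¬q ∧ q), w0
4. ¬q, w0
5. q, w0
Accessibility: w0Rw0
Branch closes: q and ¬q both at w0.
Every branch of the negation's tableau closes; the branch above is one of them.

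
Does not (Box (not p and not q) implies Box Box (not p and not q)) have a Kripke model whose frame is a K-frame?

1. not (Box (not p and not q) implies Box Box (not p and not q)), 0
2. Box (not p and not q), 0
3. not Box Box (not p and not q), 0
4. not Box (not p and not q), 1
5. not p and not q, 1
6. not p, 1
7. not q, 1
8. not (not p and not q), 2
9. q, 2
Accessibility: 0R1, 1R2

Yes, satisfiable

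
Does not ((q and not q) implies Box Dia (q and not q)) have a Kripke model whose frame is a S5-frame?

1. not ((q and not q) implies Box Dia (q and not q)), u
2. q and not q, u
3. not Box Dia (q and not q), u
4. q, u
5. not q, u
Accessibility: uRu
Branch closes: q and not q both at u.
(One branch shown.) All branches close.

Unsatisfiable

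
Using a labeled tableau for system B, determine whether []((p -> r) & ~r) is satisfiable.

Yes, satisfiable

1. []((p -> r) & ~r), w0
2. (p -> r) & ~r, w0
3. p -> r, w0
4. ~r, w0
5. ~p, w0
Accessibility: w0Rw0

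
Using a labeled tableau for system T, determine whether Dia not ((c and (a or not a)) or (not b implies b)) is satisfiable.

Yes, satisfiable

1. Dia not ((c and (a or not a)) or (not b implies b)), w0
2. not ((c and (a or not a)) or (not b implies b)), w1
3. not (c and (a or not a)), w1
4. not (not b implies b), w1
5. not b, w1
6. not c, w1
Accessibility: w0Rw0, w0Rw1, w1Rw1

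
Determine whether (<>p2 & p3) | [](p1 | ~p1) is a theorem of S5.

Valid in S5

Tableau for the negation ~((<>p2 & p3) | [](p1 | ~p1)):
1. ~((<>p2 & p3) | [](p1 | ~p1)), u
2. ~(<>p2 & p3), u   [~|-rule on 1]
3. ~[](p1 | ~p1), u   [~|-rule on 1]
4. ~<>p2, u   [~&-rule on 2 (branches; this branch)]
5. ~p2, u   [~<>-rule on 4 via uRu]
6. ~(p1 | ~p1), v   [~[]-rule on 3: fresh world v, uRv]
7. ~p1, v   [~|-rule on 6]
8. p1, v   [~|-rule on 6]
Accessibility: uRu, uRv, vRu, vRv
Branch closes: p1 and ~p1 both at v.
All branches of the negation close; one closing branch shown above.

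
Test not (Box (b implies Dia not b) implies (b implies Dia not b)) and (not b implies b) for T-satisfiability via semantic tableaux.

Unsatisfiable

1. not (Box (b implies Dia not b) implies (b implies Dia not b)) and (not b implies b), u
2. not (Box (b implies Dia not b) implies (b implies Dia not b)), u   [and-rule on 1]
3. not b implies b, u   [and-rule on 1]
4. Box (b implies Dia not b), u   [neg-implies-rule on 2]
5. not (b implies Dia not b), u   [neg-implies-rule on 2]
6. b, u   [neg-implies-rule on 5]
7. not Dia not b, u   [neg-implies-rule on 5]
8. b implies Dia not b, u   [Box-rule on 4 via uRu]
9. Dia not b, u   [implies-rule on 8 (branches; this branch)]
10. not b, v   [Dia-rule on 9: fresh world v, uRv]
11. b implies Dia not b, v   [Box-rule on 4 via uRv]
12. b, v   [neg-Dia-rule on 7 via uRv]
Accessibility: uRu, uRv, vRv
Branch closes: b and not b both at v.
Every branch closes; the branch above is one of them.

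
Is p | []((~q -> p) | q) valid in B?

Tableau for the negation ~(p | []((~q -> p) | q)):
1. ~(p | []((~q -> p) | q)), w0
2. ~p, w0
3. ~[]((~q -> p) | q), w0
4. ~((~q -> p) | q), w1
5. ~(~q -> p), w1
6. ~q, w1
7. ~p, w1
Accessibility: w0Rw0, w0Rw1, w1Rw0, w1Rw1
The negation has an open branch (countermodel exists).

Not valid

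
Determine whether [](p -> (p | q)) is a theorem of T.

Valid

Tableau for the negation ~[](p -> (p | q)):
1. ~[](p -> (p | q)), u
2. ~(p -> (p | q)), v
3. p, v
4. ~(p | q), v
5. ~p, v
6. ~q, v
Accessibility: uRu, uRv, vRv
Branch closes: p and ~p both at v.
All branches of the negation close; one closing branch shown above.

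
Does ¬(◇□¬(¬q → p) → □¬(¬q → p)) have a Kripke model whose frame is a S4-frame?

1. ¬(◇□¬(¬q → p) → □¬(¬q → p)), 0
2. ◇□¬(¬q → p), 0
3. ¬□¬(¬q → p), 0
4. □¬(¬q → p), 1
5. ¬(¬q → p), 1
6. ¬q, 1
7. ¬p, 1
8. ¬q → p, 2
9. p, 2
Accessibility: 0R0, 0R1, 0R2, 1R1, 2R2

Satisfiable (open branch found)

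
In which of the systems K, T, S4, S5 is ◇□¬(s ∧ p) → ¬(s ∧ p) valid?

S5

S5-tableau for the negation ¬(◇□¬(s ∧ p) → ¬(s ∧ p)):
1. ¬(◇□¬(s ∧ p) → ¬(s ∧ p)), w0
2. ◇□¬(s ∧ p), w0
3. s ∧ p, w0
4. s, w0
5. p, w0
6. □¬(s ∧ p), w1
7. ¬(s ∧ p), w0
8. ¬(s ∧ p), w1
9. ¬p, w0
Accessibility: w0Rw0, w0Rw1, w1Rw0, w1Rw1
Branch closes: p and ¬p both at w0.
Every branch closes (one shown): valid in S5.
S4-tableau for the negation ¬(◇□¬(s ∧ p) → ¬(s ∧ p)):
1. ¬(◇□¬(s ∧ p) → ¬(s ∧ p)), w0
2. ◇□¬(s ∧ p), w0
3. s ∧ p, w0
4. s, w0
5. p, w0
6. □¬(s ∧ p), w1
7. ¬(s ∧ p), w1
8. ¬p, w1
Accessibility: w0Rw0, w0Rw1, w1Rw1
Complete open branch: countermodel on an S4-frame, so not valid in S4, nor in K, T (the same frame is also a K-frame and a T-frame).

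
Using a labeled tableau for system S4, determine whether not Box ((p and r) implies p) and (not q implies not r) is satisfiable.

1. not Box ((p and r) implies p) and (not q implies not r), u
2. not Box ((p and r) implies p), u   [and-rule on 1]
3. not q implies not r, u   [and-rule on 1]
4. not r, u   [implies-rule on 3 (branches; this branch)]
5. not ((p and r) implies p), v   [neg-Box-rule on 2: fresh world v, uRv]
6. p and r, v   [neg-implies-rule on 5]
7. not p, v   [neg-implies-rule on 5]
8. p, v   [and-rule on 6]
9. r, v   [and-rule on 6]
Accessibility: uRu, uRv, vRv
Branch closes: p and not p both at v.
All branches of the tableau close; one closing branch shown above.

Unsatisfiable (every branch closes)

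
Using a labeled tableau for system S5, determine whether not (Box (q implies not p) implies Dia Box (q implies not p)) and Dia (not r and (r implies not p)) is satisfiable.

1. not (Box (q implies not p) implies Dia Box (q implies not p)) and Dia (not r and (r implies not p)), w0
2. not (Box (q implies not p) implies Dia Box (q implies not p)), w0
3. Dia (not r and (r implies not p)), w0
4. Box (q implies not p), w0
5. not Dia Box (q implies not p), w0
6. q implies not p, w0
7. not Box (q implies not p), w0
8. not p, w0
9. not r and (r implies not p), w1
10. not r, w1
11. r implies not p, w1
12. q implies not p, w1
13. not Box (q implies not p), w1
14. not p, w1
15. not (q implies not p), w2
16. q, w2
17. p, w2
18. q implies not p, w2
19. not Box (q implies not p), w2
20. not p, w2
Accessibility: w0Rw0, w0Rw1, w0Rw2, w1Rw0, w1Rw1, w1Rw2, w2Rw0, w2Rw1, w2Rw2
Branch closes: p and not p both at w2.
All branches of the tableau close; one closing branch shown above.

Unsatisfiable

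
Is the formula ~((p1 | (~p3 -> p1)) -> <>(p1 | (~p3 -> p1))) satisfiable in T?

Unsatisfiable

1. ~((p1 | (~p3 -> p1)) -> <>(p1 | (~p3 -> p1))), w0
2. p1 | (~p3 -> p1), w0
3. ~<>(p1 | (~p3 -> p1)), w0
4. ~(p1 | (~p3 -> p1)), w0
5. ~p1, w0
6. ~(~p3 -> p1), w0
7. ~p3, w0
8. ~p3 -> p1, w0
9. p1, w0
Accessibility: w0Rw0
Branch closes: p1 and ~p1 both at w0.
(One branch shown.) All branches close.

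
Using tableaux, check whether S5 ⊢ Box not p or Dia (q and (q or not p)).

Not valid

Tableau for the negation not (Box not p or Dia (q and (q or not p))):
1. not (Box not p or Dia (q and (q or not p))), w0
2. not Box not p, w0
3. not Dia (q and (q or not p)), w0
4. not (q and (q or not p)), w0
5. not (q or not p), w0
6. not q, w0
7. p, w0
8. p, w1
9. not (q and (q or not p)), w1
10. not (q or not p), w1
11. not q, w1
Accessibility: w0Rw0, w0Rw1, w1Rw0, w1Rw1
The negation has an open branch (countermodel exists).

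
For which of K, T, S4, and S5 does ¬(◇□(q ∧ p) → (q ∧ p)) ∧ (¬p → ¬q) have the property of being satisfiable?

K, T, S4

S4-tableau for the formula:
1. ¬(◇□(q ∧ p) → (q ∧ p)) ∧ (¬p → ¬q), w0
2. ¬(◇□(q ∧ p) → (q ∧ p)), w0   [∧-rule on 1]
3. ¬p → ¬q, w0   [∧-rule on 1]
4. ◇□(q ∧ p), w0   [¬→-rule on 2]
5. ¬(q ∧ p), w0   [¬→-rule on 2]
6. ¬q, w0   [→-rule on 3 (branches; this branch)]
7. ¬p, w0   [¬∧-rule on 5 (branches; this branch)]
8. □(q ∧ p), w1   [◇-rule on 4: fresh world w1, w0Rw1]
9. q ∧ p, w1   [□-rule on 8 via w1Rw1]
10. q, w1   [∧-rule on 9]
11. p, w1   [∧-rule on 9]
Accessibility: w0Rw0, w0Rw1, w1Rw1
Complete open branch: satisfiable in S4, hence also in K, T (this S4-model is also a K-model and a T-model).
S5-tableau for the formula:
1. ¬(◇□(q ∧ p) → (q ∧ p)) ∧ (¬p → ¬q), w0
2. ¬(◇□(q ∧ p) → (q ∧ p)), w0   [∧-rule on 1]
3. ¬p → ¬q, w0   [∧-rule on 1]
4. ◇□(q ∧ p), w0   [¬→-rule on 2]
5. ¬(q ∧ p), w0   [¬→-rule on 2]
6. ¬q, w0   [→-rule on 3 (branches; this branch)]
7. ¬p, w0   [¬∧-rule on 5 (branches; this branch)]
8. □(q ∧ p), w1   [◇-rule on 4: fresh world w1, w0Rw1]
9. q ∧ p, w0   [□-rule on 8 via w1Rw0]
10. q, w0   [∧-rule on 9]
11. p, w0   [∧-rule on 9]
Accessibility: w0Rw0, w0Rw1, w1Rw0, w1Rw1
Branch closes: q and ¬q both at w0.
Every branch closes (one shown): unsatisfiable in S5.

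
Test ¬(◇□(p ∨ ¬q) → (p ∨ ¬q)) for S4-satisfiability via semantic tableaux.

Satisfiable

1. ¬(◇□(p ∨ ¬q) → (p ∨ ¬q)), u
2. ◇□(p ∨ ¬q), u   [¬→-rule on 1]
3. ¬(p ∨ ¬q), u   [¬→-rule on 1]
4. ¬p, u   [¬∨-rule on 3]
5. q, u   [¬∨-rule on 3]
6. □(p ∨ ¬q), v   [◇-rule on 2: fresh world v, uRv]
7. p ∨ ¬q, v   [□-rule on 6 via vRv]
8. ¬q, v   [∨-rule on 7 (branches; this branch)]
Accessibility: uRu, uRv, vRv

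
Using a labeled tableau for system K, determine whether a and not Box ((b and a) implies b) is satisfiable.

1. a and not Box ((b and a) implies b), w0
2. a, w0
3. not Box ((b and a) implies b), w0
4. not ((b and a) implies b), w1
5. b and a, w1
6. not b, w1
7. b, w1
8. a, w1
Accessibility: w0Rw1
Branch closes: b and not b both at w1.
All branches of the tableau close; one closing branch shown above.

Unsatisfiable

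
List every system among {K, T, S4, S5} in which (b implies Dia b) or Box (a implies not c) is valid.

T, S4, S5

T-tableau for the negation not ((b implies Dia b) or Box (a implies not c)):
1. not ((b implies Dia b) or Box (a implies not c)), w0
2. not (b implies Dia b), w0
3. not Box (a implies not c), w0
4. b, w0
5. not Dia b, w0
6. not b, w0
Accessibility: w0Rw0
Branch closes: b and not b both at w0.
Every branch closes (one shown): valid in T, hence also in S4, S5 (every theorem of T is a theorem of S4 and S5).
K-tableau for the negation not ((b implies Dia b) or Box (a implies not c)):
1. not ((b implies Dia b) or Box (a implies not c)), w0
2. not (b implies Dia b), w0
3. not Box (a implies not c), w0
4. b, w0
5. not Dia b, w0
6. not (a implies not c), w1
7. a, w1
8. c, w1
9. not b, w1
Accessibility: w0Rw1
Complete open branch: countermodel on a K-frame, so not valid in K.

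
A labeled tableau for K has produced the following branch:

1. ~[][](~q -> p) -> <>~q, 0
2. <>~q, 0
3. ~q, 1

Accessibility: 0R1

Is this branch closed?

No atom appears with both signs at the same world.

Not closed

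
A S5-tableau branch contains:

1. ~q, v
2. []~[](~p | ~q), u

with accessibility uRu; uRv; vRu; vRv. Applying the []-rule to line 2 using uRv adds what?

~[](~p | ~q), v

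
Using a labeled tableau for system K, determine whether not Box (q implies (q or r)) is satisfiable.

Unsatisfiable (every branch closes)

1. not Box (q implies (q or r)), u
2. not (q implies (q or r)), v
3. q, v
4. not (q or r), v
5. not q, v
6. not r, v
Accessibility: uRv
Branch closes: q and not q both at v.
(One branch shown.) All branches close.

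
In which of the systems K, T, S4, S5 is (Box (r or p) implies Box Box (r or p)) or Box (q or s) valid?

T-tableau for the negation not ((Box (r or p) implies Box Box (r or p)) or Box (q or s)):
1. not ((Box (r or p) implies Box Box (r or p)) or Box (q or s)), 0
2. not (Box (r or p) implies Box Box (r or p)), 0
3. not Box (q or s), 0
4. Box (r or p), 0
5. not Box Box (r or p), 0
6. r or p, 0
7. p, 0
8. not (q or s), 1
9. not q, 1
10. not s, 1
11. r or p, 1
12. p, 1
13. not Box (r or p), 2
14. r or p, 2
15. p, 2
16. not (r or p), 3
17. not r, 3
18. not p, 3
Accessibility: 0R0, 0R1, 0R2, 1R1, 2R2, 2R3, 3R3
Complete open branch: countermodel on a T-frame, so not valid in T, nor in K (the same frame is also a K-frame).
S4-tableau for the negation not ((Box (r or p) implies Box Box (r or p)) or Box (q or s)):
1. not ((Box (r or p) implies Box Box (r or p)) or Box (q or s)), 0
2. not (Box (r or p) implies Box Box (r or p)), 0
3. not Box (q or s), 0
4. Box (r or p), 0
5. not Box Box (r or p), 0
6. r or p, 0
7. p, 0
8. not (q or s), 1
9. not q, 1
10. not s, 1
11. r or p, 1
12. p, 1
13. not Box (r or p), 2
14. r or p, 2
15. p, 2
16. not (r or p), 3
17. not r, 3
18. not p, 3
19. r or p, 3
20. p, 3
Accessibility: 0R0, 0R1, 0R2, 0R3, 1R1, 2R2, 2R3, 3R3
Branch closes: p and not p both at 3.
Every branch closes (one shown): valid in S4, hence also in S5 (every theorem of S4 is a theorem of S5).

S4, S5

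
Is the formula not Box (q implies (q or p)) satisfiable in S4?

Unsatisfiable

1. not Box (q implies (q or p)), 0
2. not (q implies (q or p)), 1
3. q, 1
4. not (q or p), 1
5. not q, 1
6. not p, 1
Accessibility: 0R0, 0R1, 1R1
Branch closes: q and not q both at 1.
Every branch closes; the branch above is one of them.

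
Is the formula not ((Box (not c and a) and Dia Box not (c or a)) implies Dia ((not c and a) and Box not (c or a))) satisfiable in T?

Unsatisfiable

1. not ((Box (not c and a) and Dia Box not (c or a)) implies Dia ((not c and a) and Box not (c or a))), 0
2. Box (not c and a) and Dia Box not (c or a), 0
3. not Dia ((not c and a) and Box not (c or a)), 0
4. Box (not c and a), 0
5. Dia Box not (c or a), 0
6. not ((not c and a) and Box not (c or a)), 0
7. not c and a, 0
8. not c, 0
9. a, 0
10. not Box not (c or a), 0
11. Box not (c or a), 1
12. not ((not c and a) and Box not (c or a)), 1
13. not c and a, 1
14. not c, 1
15. a, 1
16. not (c or a), 1
17. not a, 1
Accessibility: 0R0, 0R1, 1R1
Branch closes: a and not a both at 1.
All branches of the tableau close; one closing branch shown above.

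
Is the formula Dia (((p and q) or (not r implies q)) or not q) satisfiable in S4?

Satisfiable (open branch found)

1. Dia (((p and q) or (not r implies q)) or not q), 0
2. ((p and q) or (not r implies q)) or not q, 1
3. not q, 1
Accessibility: 0R0, 0R1, 1R1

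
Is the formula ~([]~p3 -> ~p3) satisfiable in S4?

No, unsatisfiable

1. ~([]~p3 -> ~p3), w0
2. []~p3, w0   [~->-rule on 1]
3. p3, w0   [~->-rule on 1]
4. ~p3, w0   [[]-rule on 2 via w0Rw0]
Accessibility: w0Rw0
Branch closes: p3 and ~p3 both at w0.
Every branch closes; the branch above is one of them.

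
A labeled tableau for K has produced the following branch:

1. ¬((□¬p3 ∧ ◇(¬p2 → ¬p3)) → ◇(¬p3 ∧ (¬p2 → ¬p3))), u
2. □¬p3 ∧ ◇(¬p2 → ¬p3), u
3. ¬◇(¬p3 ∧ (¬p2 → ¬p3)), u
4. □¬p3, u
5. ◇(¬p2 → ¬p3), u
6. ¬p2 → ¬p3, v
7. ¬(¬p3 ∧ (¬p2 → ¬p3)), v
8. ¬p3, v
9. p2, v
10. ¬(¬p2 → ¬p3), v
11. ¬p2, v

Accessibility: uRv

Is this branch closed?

Yes, closed

Both p2 and ¬p2 appear at v.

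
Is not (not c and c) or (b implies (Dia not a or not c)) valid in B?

Yes, valid

Tableau for the negation not (not (not c and c) or (b implies (Dia not a or not c))):
1. not (not (not c and c) or (b implies (Dia not a or not c))), w0
2. not c and c, w0
3. not (b implies (Dia not a or not c)), w0
4. not c, w0
5. c, w0
Accessibility: w0Rw0
Branch closes: c and not c both at w0.
Every branch of the negation's tableau closes; the branch above is one of them.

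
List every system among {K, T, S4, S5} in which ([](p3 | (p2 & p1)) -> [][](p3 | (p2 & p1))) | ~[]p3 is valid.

S4-tableau for the negation ~(([](p3 | (p2 & p1)) -> [][](p3 | (p2 & p1))) | ~[]p3):
1. ~(([](p3 | (p2 & p1)) -> [][](p3 | (p2 & p1))) | ~[]p3), u
2. ~([](p3 | (p2 & p1)) -> [][](p3 | (p2 & p1))), u
3. []p3, u
4. [](p3 | (p2 & p1)), u
5. ~[][](p3 | (p2 & p1)), u
6. p3, u
7. p3 | (p2 & p1), u
8. p2 & p1, u
9. p2, u
10. p1, u
11. ~[](p3 | (p2 & p1)), v
12. p3, v
13. p3 | (p2 & p1), v
14. p2 & p1, v
15. p2, v
16. p1, v
17. ~(p3 | (p2 & p1)), w
18. ~p3, w
19. ~(p2 & p1), w
20. p3, w
Accessibility: uRu, uRv, uRw, vRv, vRw, wRw
Branch closes: p3 and ~p3 both at w.
Every branch closes (one shown): valid in S4, hence also in S5 (every theorem of S4 is a theorem of S5).
T-tableau for the negation ~(([](p3 | (p2 & p1)) -> [][](p3 | (p2 & p1))) | ~[]p3):
1. ~(([](p3 | (p2 & p1)) -> [][](p3 | (p2 & p1))) | ~[]p3), u
2. ~([](p3 | (p2 & p1)) -> [][](p3 | (p2 & p1))), u
3. []p3, u
4. [](p3 | (p2 & p1)), u
5. ~[][](p3 | (p2 & p1)), u
6. p3, u
7. p3 | (p2 & p1), u
8. p2 & p1, u
9. p2, u
10. p1, u
11. ~[](p3 | (p2 & p1)), v
12. p3, v
13. p3 | (p2 & p1), v
14. p2 & p1, v
15. p2, v
16. p1, v
17. ~(p3 | (p2 & p1)), w
18. ~p3, w
19. ~(p2 & p1), w
20. ~p1, w
Accessibility: uRu, uRv, vRv, vRw, wRw
Complete open branch: countermodel on a T-frame, so not valid in T, nor in K (the same frame is also a K-frame).

S4, S5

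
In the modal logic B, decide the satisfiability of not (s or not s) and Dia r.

Unsatisfiable

1. not (s or not s) and Dia r, 0
2. not (s or not s), 0
3. Dia r, 0
4. not s, 0
5. s, 0
Accessibility: 0R0
Branch closes: s and not s both at 0.
Every branch closes; the branch above is one of them.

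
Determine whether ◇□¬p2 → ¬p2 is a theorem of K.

No, not valid

Tableau for the negation ¬(◇□¬p2 → ¬p2):
1. ¬(◇□¬p2 → ¬p2), w0
2. ◇□¬p2, w0   [¬→-rule on 1]
3. p2, w0   [¬→-rule on 1]
4. □¬p2, w1   [◇-rule on 2: fresh world w1, w0Rw1]
Accessibility: w0Rw1
The negation has an open branch (countermodel exists).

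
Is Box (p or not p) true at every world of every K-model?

Tableau for the negation not Box (p or not p):
1. not Box (p or not p), u
2. not (p or not p), v   [neg-Box-rule on 1: fresh world v, uRv]
3. not p, v   [neg-or-rule on 2]
4. p, v   [neg-or-rule on 2]
Accessibility: uRv
Branch closes: p and not p both at v.
All branches of the negation close; one closing branch shown above.

Valid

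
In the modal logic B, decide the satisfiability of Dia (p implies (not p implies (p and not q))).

1. Dia (p implies (not p implies (p and not q))), 0
2. p implies (not p implies (p and not q)), 1
3. not p implies (p and not q), 1
4. p and not q, 1
5. p, 1
6. not q, 1
Accessibility: 0R0, 0R1, 1R0, 1R1

Satisfiable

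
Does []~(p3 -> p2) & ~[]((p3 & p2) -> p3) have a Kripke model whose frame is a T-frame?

1. []~(p3 -> p2) & ~[]((p3 & p2) -> p3), u
2. []~(p3 -> p2), u
3. ~[]((p3 & p2) -> p3), u
4. ~(p3 -> p2), u
5. p3, u
6. ~p2, u
7. ~((p3 & p2) -> p3), v
8. p3 & p2, v
9. ~p3, v
10. p3, v
11. p2, v
Accessibility: uRu, uRv, vRv
Branch closes: p3 and ~p3 both at v.
All branches of the tableau close; one closing branch shown above.

No, unsatisfiable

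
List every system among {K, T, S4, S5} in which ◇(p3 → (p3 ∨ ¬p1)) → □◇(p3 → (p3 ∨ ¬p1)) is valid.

T, S4, S5

K-tableau for the negation ¬(◇(p3 → (p3 ∨ ¬p1)) → □◇(p3 → (p3 ∨ ¬p1))):
1. ¬(◇(p3 → (p3 ∨ ¬p1)) → □◇(p3 → (p3 ∨ ¬p1))), w0
2. ◇(p3 → (p3 ∨ ¬p1)), w0   [¬→-rule on 1]
3. ¬□◇(p3 → (p3 ∨ ¬p1)), w0   [¬→-rule on 1]
4. p3 → (p3 ∨ ¬p1), w1   [◇-rule on 2: fresh world w1, w0Rw1]
5. p3 ∨ ¬p1, w1   [→-rule on 4 (branches; this branch)]
6. ¬p1, w1   [∨-rule on 5 (branches; this branch)]
7. ¬◇(p3 → (p3 ∨ ¬p1)), w2   [¬□-rule on 3: fresh world w2, w0Rw2]
Accessibility: w0Rw1, w0Rw2
Complete open branch: countermodel on a K-frame, so not valid in K.
T-tableau for the negation ¬(◇(p3 → (p3 ∨ ¬p1)) → □◇(p3 → (p3 ∨ ¬p1))):
1. ¬(◇(p3 → (p3 ∨ ¬p1)) → □◇(p3 → (p3 ∨ ¬p1))), w0
2. ◇(p3 → (p3 ∨ ¬p1)), w0   [¬→-rule on 1]
3. ¬□◇(p3 → (p3 ∨ ¬p1)), w0   [¬→-rule on 1]
4. p3 → (p3 ∨ ¬p1), w1   [◇-rule on 2: fresh world w1, w0Rw1]
5. p3 ∨ ¬p1, w1   [→-rule on 4 (branches; this branch)]
6. ¬p1, w1   [∨-rule on 5 (branches; this branch)]
7. ¬◇(p3 → (p3 ∨ ¬p1)), w2   [¬□-rule on 3: fresh world w2, w0Rw2]
8. ¬(p3 → (p3 ∨ ¬p1)), w2   [¬◇-rule on 7 via w2Rw2]
9. p3, w2   [¬→-rule on 8]
10. ¬(p3 ∨ ¬p1), w2   [¬→-rule on 8]
11. ¬p3, w2   [¬∨-rule on 10]
12. p1, w2   [¬∨-rule on 10]
Accessibility: w0Rw0, w0Rw1, w0Rw2, w1Rw1, w2Rw2
Branch closes: p3 and ¬p3 both at w2.
Every branch closes (one shown): valid in T, hence also in S4, S5 (every theorem of T is a theorem of S4 and S5).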